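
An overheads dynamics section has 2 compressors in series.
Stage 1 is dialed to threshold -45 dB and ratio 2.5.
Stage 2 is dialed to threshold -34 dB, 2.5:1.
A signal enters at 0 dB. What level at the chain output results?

-31.2 dB

Stage 1: overshoot 45 dB → 45/2.5 = 18 dB → -27 dB.
Stage 2: 7 dB above -34 dB, reduced 2.5:1 to 2.8 dB above → -31.2 dB.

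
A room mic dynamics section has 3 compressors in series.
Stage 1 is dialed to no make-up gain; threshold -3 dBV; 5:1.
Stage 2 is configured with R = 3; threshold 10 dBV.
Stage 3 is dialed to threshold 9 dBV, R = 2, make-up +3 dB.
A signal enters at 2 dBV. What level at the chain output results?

1 dBV

Stage 1: 2 dBV is 5 dB over -3 dBV; at 5:1 that becomes 1 dB over, giving -2 dBV.
Stage 2: -2 dBV is at or below the 10 dBV threshold — no compression; output -2 dBV.
Stage 3: below threshold (-2 ≤ 9); passes unchanged; make-up brings it to 1 dBV.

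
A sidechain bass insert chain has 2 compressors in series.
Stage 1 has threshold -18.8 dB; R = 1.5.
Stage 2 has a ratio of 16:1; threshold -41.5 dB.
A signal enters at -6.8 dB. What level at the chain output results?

-39.58125 dB

Stage 1: -6.8 dB is 12 dB over -18.8 dB; at 1.5:1 that becomes 8 dB over, giving -10.8 dB.
Stage 2: overshoot 30.7 dB → 30.7/16 = 1.91875 dB → -39.58125 dB.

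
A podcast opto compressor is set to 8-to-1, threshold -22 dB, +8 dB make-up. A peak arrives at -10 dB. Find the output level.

-12.5 dB

The input is 12 dB above the -22 dB threshold.
8:1 compression reduces that to 12/8 = 1.5 dB over.
Output = -22 + 1.5 = -20.5 dB; make-up adds 8 dB, giving -12.5 dB.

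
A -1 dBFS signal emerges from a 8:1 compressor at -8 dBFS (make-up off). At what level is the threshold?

-9 dBFS

Gain reduction = -1 − (-8) = 7 dB; output overshoot = GR / (R − 1) = 7 / 7 = 1 dB.
Threshold = output − output overshoot = -8 − 1 = -9 dBFS.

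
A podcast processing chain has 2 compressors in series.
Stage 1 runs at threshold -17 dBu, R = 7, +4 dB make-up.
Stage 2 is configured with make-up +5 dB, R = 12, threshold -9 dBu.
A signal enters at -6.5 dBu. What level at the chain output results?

Stage 1: 10.5 dB above -17 dBu, reduced 7:1 to 1.5 dB above → -15.5 dBu; +4 dB make-up → -11.5 dBu.
Stage 2: -11.5 dBu ≤ -9 dBu, so stage 2 doesn't engage; make-up brings it to -6.5 dBu.

-6.5 dBu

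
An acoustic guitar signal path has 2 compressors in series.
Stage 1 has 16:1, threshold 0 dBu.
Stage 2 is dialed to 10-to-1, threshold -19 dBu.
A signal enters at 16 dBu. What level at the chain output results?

Stage 1: overshoot 16 dB → 16/16 = 1 dB → 1 dBu.
Stage 2: 20 dB above -19 dBu, reduced 10:1 to 2 dB above → -17 dBu.

-17 dBu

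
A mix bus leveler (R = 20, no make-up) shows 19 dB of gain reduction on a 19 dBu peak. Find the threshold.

-1 dBu

Gain reduction = 19 − 0 = 19 dB; output overshoot = GR / (R − 1) = 19 / 19 = 1 dB.
Threshold = output − output overshoot = 0 − 1 = -1 dBu.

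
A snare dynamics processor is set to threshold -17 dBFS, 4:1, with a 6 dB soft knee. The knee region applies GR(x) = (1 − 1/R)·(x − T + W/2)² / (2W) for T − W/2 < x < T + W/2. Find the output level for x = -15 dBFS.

-16.5625 dBFS

x − T + W/2 = -15 − (-17) + 3 = 5.
GR = (1 − 1/4) × 5² / 12 = 0.75 × 25 / 12 = 1.5625 dB.
Output = -15 − 1.5625 = -16.5625 dBFS.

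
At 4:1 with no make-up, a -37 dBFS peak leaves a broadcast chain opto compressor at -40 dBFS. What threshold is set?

Gain reduction = -37 − (-40) = 3 dB; output overshoot = GR / (R − 1) = 3 / 3 = 1 dB.
Threshold = output − output overshoot = -40 − 1 = -41 dBFS.

-41 dBFS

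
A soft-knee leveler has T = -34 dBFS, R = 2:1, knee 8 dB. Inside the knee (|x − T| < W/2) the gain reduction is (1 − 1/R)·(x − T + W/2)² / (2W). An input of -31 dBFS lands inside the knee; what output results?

-32.53125 dBFS

x − T + W/2 = -31 − (-34) + 4 = 7.
GR = (1 − 1/2) × 7² / 16 = 0.5 × 49 / 16 = 1.53125 dB.
Output = -31 − 1.53125 = -32.53125 dBFS.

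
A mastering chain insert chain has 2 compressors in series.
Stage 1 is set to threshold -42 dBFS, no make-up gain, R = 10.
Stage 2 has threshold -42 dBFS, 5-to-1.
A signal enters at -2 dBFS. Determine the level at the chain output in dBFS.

Stage 1: overshoot 40 dB → 40/10 = 4 dB → -38 dBFS.
Stage 2: 4 dB above -42 dBFS, reduced 5:1 to 0.8 dB above → -41.2 dBFS.

-41.2 dBFS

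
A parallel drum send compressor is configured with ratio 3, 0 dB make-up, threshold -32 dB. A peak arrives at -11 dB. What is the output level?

Overshoot: -11 − (-32) = 21 dB.
3:1 compression reduces that to 21/3 = 7 dB over.
So the level is -32 + 7 = -25 dB.

-25 dB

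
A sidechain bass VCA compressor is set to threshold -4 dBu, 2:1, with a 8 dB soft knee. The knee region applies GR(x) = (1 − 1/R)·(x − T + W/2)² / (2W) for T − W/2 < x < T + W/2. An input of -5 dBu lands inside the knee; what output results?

-5.28125 dBu

x − T + W/2 = -5 − (-4) + 4 = 3.
GR = (1 − 1/2) × 3² / 16 = 0.5 × 9 / 16 = 0.28125 dB.
Output = -5 − 0.28125 = -5.28125 dBu.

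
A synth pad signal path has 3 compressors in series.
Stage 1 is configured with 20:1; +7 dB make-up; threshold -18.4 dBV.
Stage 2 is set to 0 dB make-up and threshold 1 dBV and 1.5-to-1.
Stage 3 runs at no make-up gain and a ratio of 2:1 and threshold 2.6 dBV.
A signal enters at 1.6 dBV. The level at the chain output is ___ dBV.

Stage 1: 1.6 dBV is 20 dB over -18.4 dBV; at 20:1 that becomes 1 dB over, giving -17.4 dBV; +7 dB make-up → -10.4 dBV.
Stage 2: -10.4 dBV is at or below the 1 dBV threshold — no compression; output -10.4 dBV.
Stage 3: -10.4 dBV ≤ 2.6 dBV, so stage 3 doesn't engage; output -10.4 dBV.

-10.4 dBV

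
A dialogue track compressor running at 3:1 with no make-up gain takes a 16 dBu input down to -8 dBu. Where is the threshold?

Let T be the threshold. Output overshoot = (input overshoot)/R, so -8 − T = (16 − T)/3.
3·(-8 − T) = 16 − T → 2·T = -24 − 16 = -40.
T = -40/2 = -20 dBu.

-20 dBu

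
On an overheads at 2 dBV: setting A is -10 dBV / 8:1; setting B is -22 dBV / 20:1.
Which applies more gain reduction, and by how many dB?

A: 12 dB over, compressed to 1.5 dB over, so 10.5 dB of GR.
B: 24 dB over, compressed to 1.2 dB over, so 22.8 dB of GR.
B reduces 12.3 dB more.

B, by 12.3 dB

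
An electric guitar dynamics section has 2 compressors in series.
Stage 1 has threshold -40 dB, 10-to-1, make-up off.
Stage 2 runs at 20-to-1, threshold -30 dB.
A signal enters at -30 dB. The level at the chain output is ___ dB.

-39 dB

Stage 1: 10 dB above -40 dB, reduced 10:1 to 1 dB above → -39 dB.
Stage 2: -39 dB ≤ -30 dB, so stage 2 doesn't engage; output -39 dB.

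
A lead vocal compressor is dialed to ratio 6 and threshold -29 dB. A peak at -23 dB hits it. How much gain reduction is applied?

5 dB

Overshoot = -23 − (-29) = 6 dB.
At 6:1, output sits 6/6 = 1 dB above threshold.
Gain reduction = 6 − 1 = 5 dB.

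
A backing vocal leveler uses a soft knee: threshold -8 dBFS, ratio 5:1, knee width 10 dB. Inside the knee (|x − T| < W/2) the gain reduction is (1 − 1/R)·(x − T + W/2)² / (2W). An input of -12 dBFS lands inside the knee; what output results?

x − T + W/2 = -12 − (-8) + 5 = 1.
GR = (1 − 1/5) × 1² / 20 = 0.8 × 1 / 20 = 0.04 dB.
Output = -12 − 0.04 = -12.04 dBFS.

-12.04 dBFS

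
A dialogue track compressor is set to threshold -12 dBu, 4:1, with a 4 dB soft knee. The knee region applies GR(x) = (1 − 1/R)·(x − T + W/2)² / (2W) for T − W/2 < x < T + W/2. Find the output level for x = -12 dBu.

x − T + W/2 = -12 − (-12) + 2 = 2.
GR = (1 − 1/4) × 2² / 8 = 0.75 × 4 / 8 = 0.375 dB.
Output = -12 − 0.375 = -12.375 dBu.

-12.375 dBu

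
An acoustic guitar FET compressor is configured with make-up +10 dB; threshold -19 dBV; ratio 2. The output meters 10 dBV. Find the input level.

19 dBV

Before make-up, the level was 10 − 10 = 0 dBV.
The compressed level sits 0 − (-19) = 19 dB over threshold.
Before 2:1 compression the overshoot was 19 × 2 = 38 dB, so input = -19 + 38 = 19 dBV.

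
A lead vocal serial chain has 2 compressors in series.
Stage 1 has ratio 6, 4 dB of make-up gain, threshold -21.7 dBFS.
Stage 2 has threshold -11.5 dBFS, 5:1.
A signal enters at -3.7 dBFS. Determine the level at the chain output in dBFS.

-14.7 dBFS

Stage 1: 18 dB above -21.7 dBFS, reduced 6:1 to 3 dB above → -18.7 dBFS; +4 dB make-up → -14.7 dBFS.
Stage 2: below threshold (-14.7 ≤ -11.5); passes unchanged; output -14.7 dBFS.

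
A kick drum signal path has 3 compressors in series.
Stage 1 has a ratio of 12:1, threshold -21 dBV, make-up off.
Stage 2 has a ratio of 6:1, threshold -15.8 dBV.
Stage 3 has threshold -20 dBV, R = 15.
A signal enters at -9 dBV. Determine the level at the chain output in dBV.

-20 dBV

Stage 1: -9 dBV is 12 dB over -21 dBV; at 12:1 that becomes 1 dB over, giving -20 dBV.
Stage 2: below threshold (-20 ≤ -15.8); passes unchanged; output -20 dBV.
Stage 3: below threshold (-20 ≤ -20); passes unchanged; output -20 dBV.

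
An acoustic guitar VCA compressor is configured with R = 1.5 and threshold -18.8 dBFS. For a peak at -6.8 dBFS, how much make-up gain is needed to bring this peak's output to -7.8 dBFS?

3 dB

Without make-up, output = threshold + overshoot/1.5 = -18.8 + 8 = -10.8 dBFS.
Gap to target: 3 dB.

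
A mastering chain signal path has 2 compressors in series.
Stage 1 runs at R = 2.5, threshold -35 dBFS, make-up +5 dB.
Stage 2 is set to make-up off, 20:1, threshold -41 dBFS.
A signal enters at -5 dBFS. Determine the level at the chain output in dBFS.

Stage 1: 30 dB above -35 dBFS, reduced 2.5:1 to 12 dB above → -23 dBFS; +5 dB make-up → -18 dBFS.
Stage 2: 23 dB above -41 dBFS, reduced 20:1 to 1.15 dB above → -39.85 dBFS.

-39.85 dBFS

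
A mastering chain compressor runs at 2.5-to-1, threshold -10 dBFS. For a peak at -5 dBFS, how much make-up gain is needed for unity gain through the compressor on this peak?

3 dB

Without make-up, output = threshold + overshoot/2.5 = -10 + 2 = -8 dBFS.
Gap to target: 3 dB.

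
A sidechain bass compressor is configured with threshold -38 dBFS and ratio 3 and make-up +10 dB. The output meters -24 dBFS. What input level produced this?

-26 dBFS

Remove make-up: -24 − 10 = -34 dBFS.
The compressed level sits -34 − (-38) = 4 dB over threshold.
Input overshoot = R × output overshoot = 12 dB → input = -38 + 12 = -26 dBFS.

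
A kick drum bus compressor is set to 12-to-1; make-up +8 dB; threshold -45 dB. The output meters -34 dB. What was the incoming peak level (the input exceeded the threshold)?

Before make-up, the level was -34 − 8 = -42 dB.
Post-compression overshoot = -42 − (-45) = 3 dB.
Undo the ratio: input overshoot = 3 × 12 = 36 dB, giving input = -9 dB.

-9 dB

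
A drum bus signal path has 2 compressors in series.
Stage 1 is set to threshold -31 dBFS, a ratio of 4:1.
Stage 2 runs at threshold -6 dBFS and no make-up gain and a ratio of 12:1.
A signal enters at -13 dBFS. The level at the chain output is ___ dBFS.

Stage 1: overshoot 18 dB → 18/4 = 4.5 dB → -26.5 dBFS.
Stage 2: -26.5 dBFS is at or below the -6 dBFS threshold — no compression; output -26.5 dBFS.

-26.5 dBFS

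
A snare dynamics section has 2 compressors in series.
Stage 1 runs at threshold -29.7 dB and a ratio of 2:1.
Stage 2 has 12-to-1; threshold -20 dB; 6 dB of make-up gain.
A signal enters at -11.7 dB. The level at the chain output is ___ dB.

-14.7 dB

Stage 1: 18 dB above -29.7 dB, reduced 2:1 to 9 dB above → -20.7 dB.
Stage 2: -20.7 dB ≤ -20 dB, so stage 2 doesn't engage; make-up brings it to -14.7 dB.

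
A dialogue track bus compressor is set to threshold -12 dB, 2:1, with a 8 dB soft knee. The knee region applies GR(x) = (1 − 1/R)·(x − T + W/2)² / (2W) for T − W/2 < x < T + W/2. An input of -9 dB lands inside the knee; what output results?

-10.53125 dB

x − T + W/2 = -9 − (-12) + 4 = 7.
GR = (1 − 1/2) × 7² / 16 = 0.5 × 49 / 16 = 1.53125 dB.
Output = -9 − 1.53125 = -10.53125 dB.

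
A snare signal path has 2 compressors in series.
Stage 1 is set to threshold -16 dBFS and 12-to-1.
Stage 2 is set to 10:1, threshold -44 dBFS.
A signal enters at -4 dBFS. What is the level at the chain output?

-41.1 dBFS

Stage 1: -4 dBFS is 12 dB over -16 dBFS; at 12:1 that becomes 1 dB over, giving -15 dBFS.
Stage 2: -15 dBFS is 29 dB over -44 dBFS; at 10:1 that becomes 2.9 dB over, giving -41.1 dBFS.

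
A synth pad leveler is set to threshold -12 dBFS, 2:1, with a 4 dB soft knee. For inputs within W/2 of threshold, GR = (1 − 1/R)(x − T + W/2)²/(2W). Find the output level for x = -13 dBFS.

x − T + W/2 = -13 − (-12) + 2 = 1.
GR = (1 − 1/2) × 1² / 8 = 0.5 × 1 / 8 = 0.0625 dB.
Output = -13 − 0.0625 = -13.0625 dBFS.

-13.0625 dBFS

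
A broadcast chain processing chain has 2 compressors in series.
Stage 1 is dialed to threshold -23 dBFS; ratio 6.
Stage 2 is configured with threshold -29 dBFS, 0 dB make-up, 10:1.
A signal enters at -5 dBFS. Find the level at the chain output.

Stage 1: 18 dB above -23 dBFS, reduced 6:1 to 3 dB above → -20 dBFS.
Stage 2: -20 dBFS is 9 dB over -29 dBFS; at 10:1 that becomes 0.9 dB over, giving -28.1 dBFS.

-28.1 dBFS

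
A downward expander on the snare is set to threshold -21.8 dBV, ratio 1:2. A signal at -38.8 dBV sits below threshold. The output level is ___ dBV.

-55.8 dBV

The input is 17 dB below the -21.8 dBV threshold.
A 1:2 expander multiplies undershoot by 2: 17 × 2 = 34 dB below threshold.
Output = -21.8 − 34 = -55.8 dBV.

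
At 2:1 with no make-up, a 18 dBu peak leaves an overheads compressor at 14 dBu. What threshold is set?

10 dBu

Gain reduction = 18 − 14 = 4 dB; output overshoot = GR / (R − 1) = 4 / 1 = 4 dB.
Threshold = output − output overshoot = 14 − 4 = 10 dBu.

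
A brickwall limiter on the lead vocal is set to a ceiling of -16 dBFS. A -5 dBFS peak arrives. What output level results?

The limiter clamps the peak to its -16 dBFS ceiling.

-16 dBFS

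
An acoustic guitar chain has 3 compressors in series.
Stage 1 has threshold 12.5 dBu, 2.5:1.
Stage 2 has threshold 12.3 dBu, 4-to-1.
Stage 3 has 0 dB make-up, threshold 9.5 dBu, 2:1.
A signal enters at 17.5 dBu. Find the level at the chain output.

Stage 1: overshoot 5 dB → 5/2.5 = 2 dB → 14.5 dBu.
Stage 2: 2.2 dB above 12.3 dBu, reduced 4:1 to 0.55 dB above → 12.85 dBu.
Stage 3: 12.85 dBu is 3.35 dB over 9.5 dBu; at 2:1 that becomes 1.675 dB over, giving 11.175 dBu.

11.175 dBu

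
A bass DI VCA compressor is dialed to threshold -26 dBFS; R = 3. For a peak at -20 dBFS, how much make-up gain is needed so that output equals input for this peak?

4 dB

The peak compresses to -26 + 6/3 = -24 dBFS.
To reach -20 dBFS requires -20 − (-24) = 4 dB of make-up.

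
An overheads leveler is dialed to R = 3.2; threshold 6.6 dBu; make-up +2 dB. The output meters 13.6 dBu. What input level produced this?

22.6 dBu

Before make-up, the level was 13.6 − 2 = 11.6 dBu.
The compressed level sits 11.6 − 6.6 = 5 dB over threshold.
Undo the ratio: input overshoot = 5 × 3.2 = 16 dB, giving input = 22.6 dBu.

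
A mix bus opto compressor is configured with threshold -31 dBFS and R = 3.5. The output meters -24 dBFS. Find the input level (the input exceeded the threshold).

-6.5 dBFS

Post-compression overshoot = -24 − (-31) = 7 dB.
Before 3.5:1 compression the overshoot was 7 × 3.5 = 24.5 dB, so input = -31 + 24.5 = -6.5 dBFS.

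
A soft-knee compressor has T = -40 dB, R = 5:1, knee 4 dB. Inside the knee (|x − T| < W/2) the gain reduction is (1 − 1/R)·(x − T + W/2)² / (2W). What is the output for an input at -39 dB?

x − T + W/2 = -39 − (-40) + 2 = 3.
GR = (1 − 1/5) × 3² / 8 = 0.8 × 9 / 8 = 0.9 dB.
Output = -39 − 0.9 = -39.9 dB.

-39.9 dB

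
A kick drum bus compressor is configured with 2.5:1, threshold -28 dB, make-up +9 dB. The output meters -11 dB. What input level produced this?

-8 dB

Stripping the +9 dB make-up gives -20 dB at the gain stage.
That's 8 dB above the -28 dB threshold.
Input overshoot = R × output overshoot = 20 dB → input = -28 + 20 = -8 dB.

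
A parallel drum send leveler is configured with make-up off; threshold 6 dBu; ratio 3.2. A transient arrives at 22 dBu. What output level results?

The input is 16 dB above the 6 dBu threshold.
The 16 dB excess becomes 5 dB after 3.2:1 reduction.
So the level is 6 + 5 = 11 dBu.

11 dBu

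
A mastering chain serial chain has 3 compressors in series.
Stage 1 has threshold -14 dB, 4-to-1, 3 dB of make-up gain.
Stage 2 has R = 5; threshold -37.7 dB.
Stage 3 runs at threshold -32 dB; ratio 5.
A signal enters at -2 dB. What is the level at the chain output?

-31.952 dB

Stage 1: 12 dB above -14 dB, reduced 4:1 to 3 dB above → -11 dB; +3 dB make-up → -8 dB.
Stage 2: 29.7 dB above -37.7 dB, reduced 5:1 to 5.94 dB above → -31.76 dB.
Stage 3: overshoot 0.24 dB → 0.24/5 = 0.048 dB → -31.952 dB.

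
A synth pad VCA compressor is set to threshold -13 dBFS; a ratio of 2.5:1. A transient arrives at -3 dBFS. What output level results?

-9 dBFS

-3 dBFS sits 10 dB over threshold.
At 2.5:1 the overshoot is divided by 2.5, leaving 4 dB above threshold.
So the level is -13 + 4 = -9 dBFS.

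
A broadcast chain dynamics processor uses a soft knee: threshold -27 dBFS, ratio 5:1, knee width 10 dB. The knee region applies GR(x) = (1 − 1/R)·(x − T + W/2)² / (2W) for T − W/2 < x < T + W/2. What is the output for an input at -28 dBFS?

-28.64 dBFS

x − T + W/2 = -28 − (-27) + 5 = 4.
GR = (1 − 1/5) × 4² / 20 = 0.8 × 16 / 20 = 0.64 dB.
Output = -28 − 0.64 = -28.64 dBFS.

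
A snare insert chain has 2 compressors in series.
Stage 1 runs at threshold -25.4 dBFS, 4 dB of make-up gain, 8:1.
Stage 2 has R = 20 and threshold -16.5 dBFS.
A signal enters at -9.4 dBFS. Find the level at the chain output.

-19.4 dBFS

Stage 1: overshoot 16 dB → 16/8 = 2 dB → -23.4 dBFS; +4 dB make-up → -19.4 dBFS.
Stage 2: below threshold (-19.4 ≤ -16.5); passes unchanged; output -19.4 dBFS.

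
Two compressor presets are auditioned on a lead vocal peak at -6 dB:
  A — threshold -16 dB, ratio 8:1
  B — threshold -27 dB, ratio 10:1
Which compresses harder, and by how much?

A: 10 dB over, compressed to 1.25 dB over, so 8.75 dB of GR.
B: 21 dB over, compressed to 2.1 dB over, so 18.9 dB of GR.
B applies 10.15 dB more gain reduction.

B, by 10.15 dB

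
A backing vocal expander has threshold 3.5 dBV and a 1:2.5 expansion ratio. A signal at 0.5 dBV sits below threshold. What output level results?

The input is 3 dB below the 3.5 dBV threshold.
A 1:2.5 expander multiplies undershoot by 2.5: 3 × 2.5 = 7.5 dB below threshold.
Output = 3.5 − 7.5 = -4 dBV.

-4 dBV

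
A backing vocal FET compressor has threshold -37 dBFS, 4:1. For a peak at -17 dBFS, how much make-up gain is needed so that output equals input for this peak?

Without make-up, output = threshold + overshoot/4 = -37 + 5 = -32 dBFS.
Gap to target: 15 dB.

15 dB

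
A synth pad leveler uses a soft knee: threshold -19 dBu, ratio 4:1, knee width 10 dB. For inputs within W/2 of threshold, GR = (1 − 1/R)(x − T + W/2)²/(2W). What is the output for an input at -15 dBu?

x − T + W/2 = -15 − (-19) + 5 = 9.
GR = (1 − 1/4) × 9² / 20 = 0.75 × 81 / 20 = 3.0375 dB.
Output = -15 − 3.0375 = -18.0375 dBu.

-18.0375 dBu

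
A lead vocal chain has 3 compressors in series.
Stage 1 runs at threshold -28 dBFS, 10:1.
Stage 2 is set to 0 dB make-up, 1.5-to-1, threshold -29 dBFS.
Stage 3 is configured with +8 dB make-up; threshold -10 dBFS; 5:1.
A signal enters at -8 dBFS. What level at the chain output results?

-19 dBFS

Stage 1: 20 dB above -28 dBFS, reduced 10:1 to 2 dB above → -26 dBFS.
Stage 2: -26 dBFS is 3 dB over -29 dBFS; at 1.5:1 that becomes 2 dB over, giving -27 dBFS.
Stage 3: -27 dBFS ≤ -10 dBFS, so stage 3 doesn't engage; make-up brings it to -19 dBFS.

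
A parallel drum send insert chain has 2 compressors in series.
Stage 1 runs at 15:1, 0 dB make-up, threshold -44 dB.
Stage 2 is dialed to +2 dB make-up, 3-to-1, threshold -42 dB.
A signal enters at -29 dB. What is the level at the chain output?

-41 dB

Stage 1: 15 dB above -44 dB, reduced 15:1 to 1 dB above → -43 dB.
Stage 2: -43 dB is at or below the -42 dB threshold — no compression; make-up brings it to -41 dB.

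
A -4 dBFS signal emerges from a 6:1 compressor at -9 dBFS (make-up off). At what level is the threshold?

-10 dBFS

Gain reduction = -4 − (-9) = 5 dB; output overshoot = GR / (R − 1) = 5 / 5 = 1 dB.
Threshold = output − output overshoot = -9 − 1 = -10 dBFS.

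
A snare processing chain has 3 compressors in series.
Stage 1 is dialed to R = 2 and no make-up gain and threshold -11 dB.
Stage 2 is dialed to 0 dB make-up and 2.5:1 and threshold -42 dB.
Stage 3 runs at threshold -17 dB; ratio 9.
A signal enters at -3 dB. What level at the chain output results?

Stage 1: 8 dB above -11 dB, reduced 2:1 to 4 dB above → -7 dB.
Stage 2: -7 dB is 35 dB over -42 dB; at 2.5:1 that becomes 14 dB over, giving -28 dB.
Stage 3: -28 dB is at or below the -17 dB threshold — no compression; output -28 dB.

-28 dB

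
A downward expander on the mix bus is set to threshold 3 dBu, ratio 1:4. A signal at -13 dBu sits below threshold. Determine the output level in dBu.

The input is 16 dB below the 3 dBu threshold.
A 1:4 expander multiplies undershoot by 4: 16 × 4 = 64 dB below threshold.
Output = 3 − 64 = -61 dBu.

-61 dBu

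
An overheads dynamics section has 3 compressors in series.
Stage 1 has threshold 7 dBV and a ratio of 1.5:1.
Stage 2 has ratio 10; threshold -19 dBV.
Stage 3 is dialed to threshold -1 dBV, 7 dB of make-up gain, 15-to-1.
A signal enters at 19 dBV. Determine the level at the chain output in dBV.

Stage 1: 19 dBV is 12 dB over 7 dBV; at 1.5:1 that becomes 8 dB over, giving 15 dBV.
Stage 2: 15 dBV is 34 dB over -19 dBV; at 10:1 that becomes 3.4 dB over, giving -15.6 dBV.
Stage 3: -15.6 dBV ≤ -1 dBV, so stage 3 doesn't engage; make-up brings it to -8.6 dBV.

-8.6 dBV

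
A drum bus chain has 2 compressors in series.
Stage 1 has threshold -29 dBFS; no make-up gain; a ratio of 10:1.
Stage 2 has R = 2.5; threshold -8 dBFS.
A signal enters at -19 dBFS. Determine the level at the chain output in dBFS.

Stage 1: 10 dB above -29 dBFS, reduced 10:1 to 1 dB above → -28 dBFS.
Stage 2: -28 dBFS is at or below the -8 dBFS threshold — no compression; output -28 dBFS.

-28 dBFS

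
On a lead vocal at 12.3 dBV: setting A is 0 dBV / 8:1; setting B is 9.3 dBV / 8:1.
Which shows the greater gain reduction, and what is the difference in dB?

A, by 8.1375 dB

A: overshoot 12.3 dB → output overshoot 1.5375 dB → GR 10.7625 dB.
B: overshoot 3 dB → output overshoot 0.375 dB → GR 2.625 dB.
A reduces 8.1375 dB more.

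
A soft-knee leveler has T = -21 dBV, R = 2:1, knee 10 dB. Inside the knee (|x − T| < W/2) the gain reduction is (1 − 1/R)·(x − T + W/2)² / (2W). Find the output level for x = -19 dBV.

x − T + W/2 = -19 − (-21) + 5 = 7.
GR = (1 − 1/2) × 7² / 20 = 0.5 × 49 / 20 = 1.225 dB.
Output = -19 − 1.225 = -20.225 dBV.

-20.225 dBV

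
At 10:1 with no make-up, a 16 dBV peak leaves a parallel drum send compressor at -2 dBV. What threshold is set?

Input is 20 dB above T (since output overshoot × R = input overshoot: (-2 − T)·10 = 16 − T gives T = -4 dBV).
Check: -4 + (16 − (-4))/10 = -4 + 2 = -2 dBV. ✓

-4 dBV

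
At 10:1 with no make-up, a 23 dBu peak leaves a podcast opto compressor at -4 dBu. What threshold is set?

Gain reduction = 23 − (-4) = 27 dB; output overshoot = GR / (R − 1) = 27 / 9 = 3 dB.
Threshold = output − output overshoot = -4 − 3 = -7 dBu.

-7 dBu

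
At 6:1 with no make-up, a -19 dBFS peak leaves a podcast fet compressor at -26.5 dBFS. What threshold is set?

Input is 9 dB above T (since output overshoot × R = input overshoot: (-26.5 − T)·6 = -19 − T gives T = -28 dBFS).
Check: -28 + (-19 − (-28))/6 = -28 + 1.5 = -26.5 dBFS. ✓

-28 dBFS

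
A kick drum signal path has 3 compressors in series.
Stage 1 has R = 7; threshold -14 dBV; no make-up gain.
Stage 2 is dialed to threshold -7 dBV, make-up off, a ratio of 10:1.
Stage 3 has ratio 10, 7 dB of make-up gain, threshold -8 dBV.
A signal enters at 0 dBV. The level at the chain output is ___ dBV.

Stage 1: overshoot 14 dB → 14/7 = 2 dB → -12 dBV.
Stage 2: -12 dBV is at or below the -7 dBV threshold — no compression; output -12 dBV.
Stage 3: below threshold (-12 ≤ -8); passes unchanged; make-up brings it to -5 dBV.

-5 dBV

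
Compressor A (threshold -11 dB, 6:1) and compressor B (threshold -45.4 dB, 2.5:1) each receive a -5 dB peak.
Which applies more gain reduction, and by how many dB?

A: GR = 6 − 6/6 = 5 dB.
B: GR = 40.4 − 40.4/2.5 = 24.24 dB.
B applies 19.24 dB more gain reduction.

B, by 19.24 dB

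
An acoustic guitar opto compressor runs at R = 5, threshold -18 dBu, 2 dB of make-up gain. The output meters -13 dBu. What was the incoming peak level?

Remove make-up: -13 − 2 = -15 dBu.
That's 3 dB above the -18 dBu threshold.
Before 5:1 compression the overshoot was 3 × 5 = 15 dB, so input = -18 + 15 = -3 dBu.

-3 dBu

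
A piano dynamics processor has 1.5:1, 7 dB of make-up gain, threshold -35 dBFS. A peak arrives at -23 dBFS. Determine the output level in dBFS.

-20 dBFS

The input is 12 dB above the -35 dBFS threshold.
At 1.5:1 the overshoot is divided by 1.5, leaving 8 dB above threshold.
So the level is -35 + 8 = -27 dBFS; make-up adds 7 dB, giving -20 dBFS.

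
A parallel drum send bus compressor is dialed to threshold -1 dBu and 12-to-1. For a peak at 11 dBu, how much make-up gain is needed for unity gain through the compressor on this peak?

11 dB

The peak compresses to -1 + 12/12 = 0 dBu.
To reach 11 dBu requires 11 − 0 = 11 dB of make-up.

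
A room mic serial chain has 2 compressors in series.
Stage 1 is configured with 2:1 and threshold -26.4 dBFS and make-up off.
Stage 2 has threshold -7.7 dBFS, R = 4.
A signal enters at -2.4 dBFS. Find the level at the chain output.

Stage 1: -2.4 dBFS is 24 dB over -26.4 dBFS; at 2:1 that becomes 12 dB over, giving -14.4 dBFS.
Stage 2: -14.4 dBFS is at or below the -7.7 dBFS threshold — no compression; output -14.4 dBFS.

-14.4 dBFS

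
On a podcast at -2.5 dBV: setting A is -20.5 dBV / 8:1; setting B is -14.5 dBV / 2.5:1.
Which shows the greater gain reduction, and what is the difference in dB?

A, by 8.55 dB

A: overshoot 18 dB → output overshoot 2.25 dB → GR 15.75 dB.
B: overshoot 12 dB → output overshoot 4.8 dB → GR 7.2 dB.
Difference: 8.55 dB in favour of A.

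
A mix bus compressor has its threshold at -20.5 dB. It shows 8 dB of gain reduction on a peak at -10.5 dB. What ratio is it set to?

5:1

Input overshoot = -10.5 − (-20.5) = 10 dB.
Output overshoot = 10 − 8 = 2 dB.
Ratio = input overshoot / output overshoot = 10 / 2 = 5.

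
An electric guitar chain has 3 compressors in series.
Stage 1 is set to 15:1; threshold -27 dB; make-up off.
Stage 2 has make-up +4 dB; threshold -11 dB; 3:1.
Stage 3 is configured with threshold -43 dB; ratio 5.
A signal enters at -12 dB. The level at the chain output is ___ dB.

Stage 1: -12 dB is 15 dB over -27 dB; at 15:1 that becomes 1 dB over, giving -26 dB.
Stage 2: below threshold (-26 ≤ -11); passes unchanged; make-up brings it to -22 dB.
Stage 3: overshoot 21 dB → 21/5 = 4.2 dB → -38.8 dB.

-38.8 dB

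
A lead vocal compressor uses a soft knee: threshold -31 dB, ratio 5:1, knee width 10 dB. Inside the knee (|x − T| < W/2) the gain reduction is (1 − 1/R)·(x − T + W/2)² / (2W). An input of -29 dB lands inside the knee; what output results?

-30.96 dB

x − T + W/2 = -29 − (-31) + 5 = 7.
GR = (1 − 1/5) × 7² / 20 = 0.8 × 49 / 20 = 1.96 dB.
Output = -29 − 1.96 = -30.96 dB.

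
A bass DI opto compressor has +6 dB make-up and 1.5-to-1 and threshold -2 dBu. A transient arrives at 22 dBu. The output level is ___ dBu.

20 dBu

Overshoot: 22 − (-2) = 24 dB.
1.5:1 compression reduces that to 24/1.5 = 16 dB over.
So the level is -2 + 16 = 14 dBu; make-up adds 6 dB, giving 20 dBu.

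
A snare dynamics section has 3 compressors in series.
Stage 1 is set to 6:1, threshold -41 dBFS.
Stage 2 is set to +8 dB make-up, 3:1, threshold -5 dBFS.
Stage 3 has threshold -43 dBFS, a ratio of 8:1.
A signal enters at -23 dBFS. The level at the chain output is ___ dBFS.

Stage 1: overshoot 18 dB → 18/6 = 3 dB → -38 dBFS.
Stage 2: -38 dBFS ≤ -5 dBFS, so stage 2 doesn't engage; make-up brings it to -30 dBFS.
Stage 3: 13 dB above -43 dBFS, reduced 8:1 to 1.625 dB above → -41.375 dBFS.

-41.375 dBFS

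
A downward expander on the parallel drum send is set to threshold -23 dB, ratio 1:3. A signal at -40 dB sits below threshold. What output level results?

The input is 17 dB below the -23 dB threshold.
A 1:3 expander multiplies undershoot by 3: 17 × 3 = 51 dB below threshold.
Output = -23 − 51 = -74 dB.

-74 dB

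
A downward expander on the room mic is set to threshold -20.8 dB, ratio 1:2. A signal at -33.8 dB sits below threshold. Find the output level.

-46.8 dB

The input is 13 dB below the -20.8 dB threshold.
A 1:2 expander multiplies undershoot by 2: 13 × 2 = 26 dB below threshold.
Output = -20.8 − 26 = -46.8 dB.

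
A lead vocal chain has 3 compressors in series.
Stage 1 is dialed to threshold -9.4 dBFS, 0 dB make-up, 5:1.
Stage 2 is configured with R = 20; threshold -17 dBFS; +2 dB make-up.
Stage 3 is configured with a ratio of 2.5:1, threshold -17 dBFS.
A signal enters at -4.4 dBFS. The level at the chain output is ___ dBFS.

Stage 1: overshoot 5 dB → 5/5 = 1 dB → -8.4 dBFS.
Stage 2: 8.6 dB above -17 dBFS, reduced 20:1 to 0.43 dB above → -16.57 dBFS; +2 dB make-up → -14.57 dBFS.
Stage 3: 2.43 dB above -17 dBFS, reduced 2.5:1 to 0.972 dB above → -16.028 dBFS.

-16.028 dBFS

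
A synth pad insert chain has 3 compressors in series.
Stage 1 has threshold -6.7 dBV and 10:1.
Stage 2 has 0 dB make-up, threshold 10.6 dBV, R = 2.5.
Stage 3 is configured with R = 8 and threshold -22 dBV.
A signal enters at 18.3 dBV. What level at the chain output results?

Stage 1: 18.3 dBV is 25 dB over -6.7 dBV; at 10:1 that becomes 2.5 dB over, giving -4.2 dBV.
Stage 2: below threshold (-4.2 ≤ 10.6); passes unchanged; output -4.2 dBV.
Stage 3: -4.2 dBV is 17.8 dB over -22 dBV; at 8:1 that becomes 2.225 dB over, giving -19.775 dBV.

-19.775 dBV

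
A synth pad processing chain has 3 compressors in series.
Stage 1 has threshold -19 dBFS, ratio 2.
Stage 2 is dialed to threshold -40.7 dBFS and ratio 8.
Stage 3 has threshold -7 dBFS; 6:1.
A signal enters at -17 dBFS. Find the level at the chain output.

Stage 1: overshoot 2 dB → 2/2 = 1 dB → -18 dBFS.
Stage 2: -18 dBFS is 22.7 dB over -40.7 dBFS; at 8:1 that becomes 2.8375 dB over, giving -37.8625 dBFS.
Stage 3: below threshold (-37.8625 ≤ -7); passes unchanged; output -37.8625 dBFS.

-37.8625 dBFS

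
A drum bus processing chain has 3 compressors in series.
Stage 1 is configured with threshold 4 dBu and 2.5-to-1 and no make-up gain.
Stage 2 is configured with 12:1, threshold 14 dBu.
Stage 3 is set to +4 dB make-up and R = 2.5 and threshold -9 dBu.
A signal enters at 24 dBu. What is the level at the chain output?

3.4 dBu

Stage 1: 24 dBu is 20 dB over 4 dBu; at 2.5:1 that becomes 8 dB over, giving 12 dBu.
Stage 2: 12 dBu ≤ 14 dBu, so stage 2 doesn't engage; output 12 dBu.
Stage 3: 21 dB above -9 dBu, reduced 2.5:1 to 8.4 dB above → -0.6 dBu; +4 dB make-up → 3.4 dBu.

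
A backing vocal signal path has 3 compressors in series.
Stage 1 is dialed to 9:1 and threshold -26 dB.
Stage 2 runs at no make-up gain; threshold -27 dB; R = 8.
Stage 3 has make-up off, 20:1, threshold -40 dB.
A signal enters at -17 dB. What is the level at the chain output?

Stage 1: -17 dB is 9 dB over -26 dB; at 9:1 that becomes 1 dB over, giving -25 dB.
Stage 2: 2 dB above -27 dB, reduced 8:1 to 0.25 dB above → -26.75 dB.
Stage 3: -26.75 dB is 13.25 dB over -40 dB; at 20:1 that becomes 0.6625 dB over, giving -39.3375 dB.

-39.3375 dB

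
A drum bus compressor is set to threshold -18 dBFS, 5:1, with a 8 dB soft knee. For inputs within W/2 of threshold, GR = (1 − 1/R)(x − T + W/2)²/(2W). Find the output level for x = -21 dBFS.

-21.05 dBFS

x − T + W/2 = -21 − (-18) + 4 = 1.
GR = (1 − 1/5) × 1² / 16 = 0.8 × 1 / 16 = 0.05 dB.
Output = -21 − 0.05 = -21.05 dBFS.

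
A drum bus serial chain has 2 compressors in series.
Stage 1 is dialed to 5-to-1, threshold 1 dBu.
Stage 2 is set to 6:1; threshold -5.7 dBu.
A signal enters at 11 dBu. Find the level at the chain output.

-4.25 dBu

Stage 1: overshoot 10 dB → 10/5 = 2 dB → 3 dBu.
Stage 2: 8.7 dB above -5.7 dBu, reduced 6:1 to 1.45 dB above → -4.25 dBu.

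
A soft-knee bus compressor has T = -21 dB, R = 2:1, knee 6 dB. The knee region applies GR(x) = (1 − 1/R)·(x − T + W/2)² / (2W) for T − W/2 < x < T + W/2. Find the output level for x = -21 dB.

-21.375 dB

x − T + W/2 = -21 − (-21) + 3 = 3.
GR = (1 − 1/2) × 3² / 12 = 0.5 × 9 / 12 = 0.375 dB.
Output = -21 − 0.375 = -21.375 dB.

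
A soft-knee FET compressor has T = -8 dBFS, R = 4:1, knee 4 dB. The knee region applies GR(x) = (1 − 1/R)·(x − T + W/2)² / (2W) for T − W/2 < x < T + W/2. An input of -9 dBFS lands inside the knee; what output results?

x − T + W/2 = -9 − (-8) + 2 = 1.
GR = (1 − 1/4) × 1² / 8 = 0.75 × 1 / 8 = 0.09375 dB.
Output = -9 − 0.09375 = -9.09375 dBFS.

-9.09375 dBFS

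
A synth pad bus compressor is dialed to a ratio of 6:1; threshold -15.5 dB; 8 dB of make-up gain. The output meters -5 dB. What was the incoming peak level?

-0.5 dB

Remove make-up: -5 − 8 = -13 dB.
The compressed level sits -13 − (-15.5) = 2.5 dB over threshold.
Input overshoot = R × output overshoot = 15 dB → input = -15.5 + 15 = -0.5 dB.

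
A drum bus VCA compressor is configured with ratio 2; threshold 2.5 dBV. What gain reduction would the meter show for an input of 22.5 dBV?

10 dB

Overshoot = 22.5 − 2.5 = 20 dB.
A 2:1 ratio leaves 10 dB of that excess.
GR = overshoot in − overshoot out = 20 − 10 = 10 dB.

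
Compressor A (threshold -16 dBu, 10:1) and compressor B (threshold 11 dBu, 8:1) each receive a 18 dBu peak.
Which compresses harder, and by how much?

A, by 24.475 dB

A: 34 dB over, compressed to 3.4 dB over, so 30.6 dB of GR.
B: 7 dB over, compressed to 0.875 dB over, so 6.125 dB of GR.
A applies 24.475 dB more gain reduction.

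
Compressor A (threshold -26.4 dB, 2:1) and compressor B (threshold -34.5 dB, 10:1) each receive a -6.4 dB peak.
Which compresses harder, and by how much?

A: overshoot 20 dB → output overshoot 10 dB → GR 10 dB.
B: overshoot 28.1 dB → output overshoot 2.81 dB → GR 25.29 dB.
Difference: 15.29 dB in favour of B.

B, by 15.29 dB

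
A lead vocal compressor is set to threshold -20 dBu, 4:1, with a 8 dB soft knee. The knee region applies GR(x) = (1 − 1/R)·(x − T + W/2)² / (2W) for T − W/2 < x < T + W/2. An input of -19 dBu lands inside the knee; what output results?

x − T + W/2 = -19 − (-20) + 4 = 5.
GR = (1 − 1/4) × 5² / 16 = 0.75 × 25 / 16 = 1.171875 dB.
Output = -19 − 1.171875 = -20.171875 dBu.

-20.171875 dBu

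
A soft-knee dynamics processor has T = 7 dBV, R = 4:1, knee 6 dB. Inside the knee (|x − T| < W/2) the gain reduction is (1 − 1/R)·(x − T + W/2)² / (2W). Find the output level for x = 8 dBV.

7 dBV

x − T + W/2 = 8 − 7 + 3 = 4.
GR = (1 − 1/4) × 4² / 12 = 0.75 × 16 / 12 = 1 dB.
Output = 8 − 1 = 7 dBV.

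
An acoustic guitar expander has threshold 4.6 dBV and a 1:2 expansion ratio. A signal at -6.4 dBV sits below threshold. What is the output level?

Below threshold, a 1:2 expander applies gain = (2−1)×(T − x) of attenuation.
(2−1) × 11 = 11 dB, so output = -6.4 − 11 = -17.4 dBV.

-17.4 dBV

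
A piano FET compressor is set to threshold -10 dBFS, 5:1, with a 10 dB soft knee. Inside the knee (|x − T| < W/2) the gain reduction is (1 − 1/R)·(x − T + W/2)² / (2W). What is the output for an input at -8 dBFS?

x − T + W/2 = -8 − (-10) + 5 = 7.
GR = (1 − 1/5) × 7² / 20 = 0.8 × 49 / 20 = 1.96 dB.
Output = -8 − 1.96 = -9.96 dBFS.

-9.96 dBFS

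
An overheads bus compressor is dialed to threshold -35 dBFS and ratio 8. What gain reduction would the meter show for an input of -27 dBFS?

7 dB

Overshoot = -27 − (-35) = 8 dB.
At 8:1, output sits 8/8 = 1 dB above threshold.
So the signal is attenuated by 8 − 1 = 7 dB.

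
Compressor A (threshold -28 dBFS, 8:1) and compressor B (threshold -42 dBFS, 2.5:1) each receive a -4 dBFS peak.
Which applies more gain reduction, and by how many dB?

B, by 1.8 dB

A: GR = 24 − 24/8 = 21 dB.
B: GR = 38 − 38/2.5 = 22.8 dB.
B applies 1.8 dB more gain reduction.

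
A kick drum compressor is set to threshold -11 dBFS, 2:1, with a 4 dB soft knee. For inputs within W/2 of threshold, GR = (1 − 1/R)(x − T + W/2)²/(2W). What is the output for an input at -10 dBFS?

-10.5625 dBFS

x − T + W/2 = -10 − (-11) + 2 = 3.
GR = (1 − 1/2) × 3² / 8 = 0.5 × 9 / 8 = 0.5625 dB.
Output = -10 − 0.5625 = -10.5625 dBFS.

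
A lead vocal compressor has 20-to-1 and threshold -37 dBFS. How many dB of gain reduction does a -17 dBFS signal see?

Overshoot = -17 − (-37) = 20 dB.
After 20:1 compression the overshoot becomes 20/20 = 1 dB.
GR = overshoot in − overshoot out = 20 − 1 = 19 dB.

19 dB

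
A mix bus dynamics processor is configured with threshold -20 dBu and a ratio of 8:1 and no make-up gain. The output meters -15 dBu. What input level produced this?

20 dBu

Post-compression overshoot = -15 − (-20) = 5 dB.
Before 8:1 compression the overshoot was 5 × 8 = 40 dB, so input = -20 + 40 = 20 dBu.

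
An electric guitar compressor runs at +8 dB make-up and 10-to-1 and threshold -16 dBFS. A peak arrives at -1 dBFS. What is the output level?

Overshoot: -1 − (-16) = 15 dB.
10:1 compression reduces that to 15/10 = 1.5 dB over.
That puts the output at -14.5 dBFS; make-up adds 8 dB, giving -6.5 dBFS.

-6.5 dBFS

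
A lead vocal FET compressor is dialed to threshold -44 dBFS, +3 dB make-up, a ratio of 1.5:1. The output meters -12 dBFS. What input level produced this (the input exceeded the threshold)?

-0.5 dBFS

Before make-up, the level was -12 − 3 = -15 dBFS.
The compressed level sits -15 − (-44) = 29 dB over threshold.
Input overshoot = R × output overshoot = 43.5 dB → input = -44 + 43.5 = -0.5 dBFS.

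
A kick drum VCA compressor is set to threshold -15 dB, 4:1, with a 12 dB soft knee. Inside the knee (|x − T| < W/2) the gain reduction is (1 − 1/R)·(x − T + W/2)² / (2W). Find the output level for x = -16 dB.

x − T + W/2 = -16 − (-15) + 6 = 5.
GR = (1 − 1/4) × 5² / 24 = 0.75 × 25 / 24 = 0.78125 dB.
Output = -16 − 0.78125 = -16.78125 dB.

-16.78125 dB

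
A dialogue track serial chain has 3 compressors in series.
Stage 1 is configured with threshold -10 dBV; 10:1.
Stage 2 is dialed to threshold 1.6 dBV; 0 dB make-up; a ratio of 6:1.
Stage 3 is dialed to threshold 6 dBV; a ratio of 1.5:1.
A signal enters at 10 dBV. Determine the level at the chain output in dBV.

-8 dBV

Stage 1: overshoot 20 dB → 20/10 = 2 dB → -8 dBV.
Stage 2: -8 dBV ≤ 1.6 dBV, so stage 2 doesn't engage; output -8 dBV.
Stage 3: -8 dBV ≤ 6 dBV, so stage 3 doesn't engage; output -8 dBV.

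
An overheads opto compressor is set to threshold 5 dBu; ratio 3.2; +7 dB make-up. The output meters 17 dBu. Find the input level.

21 dBu

Remove make-up: 17 − 7 = 10 dBu.
That's 5 dB above the 5 dBu threshold.
Undo the ratio: input overshoot = 5 × 3.2 = 16 dB, giving input = 21 dBu.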